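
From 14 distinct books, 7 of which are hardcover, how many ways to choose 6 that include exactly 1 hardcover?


Choose 1 of the 7 hardcovers and 5 of the other 7 books:
C(7,1)×C(7,5) = 7×21 = 147

147


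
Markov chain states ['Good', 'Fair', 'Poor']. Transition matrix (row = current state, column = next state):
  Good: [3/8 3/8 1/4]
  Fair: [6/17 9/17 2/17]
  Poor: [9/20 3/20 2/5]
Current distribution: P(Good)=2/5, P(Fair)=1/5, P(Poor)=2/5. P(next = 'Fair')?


P(next=Fair) = Σᵢ P(now=i)×P(i→Fair)
= 2/5×3/8 + 1/5×9/17 + 2/5×3/20
= 3/20 + 9/85 + 3/50 = 537/1700

P = 537/1700 ≈ 0.3159


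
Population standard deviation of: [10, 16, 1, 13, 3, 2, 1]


Mean = 46/7
  (10-46/7)²=576/49
  (16-46/7)²=4356/49
  (1-46/7)²=1521/49
  (13-46/7)²=2025/49
  (3-46/7)²=625/49
  (2-46/7)²=1024/49
  (1-46/7)²=1521/49
Σ(x-μ)² = 1664/7
σ² = (1664/7)/7 = 1664/49

σ = √(1664/49) ≈ 5.8275


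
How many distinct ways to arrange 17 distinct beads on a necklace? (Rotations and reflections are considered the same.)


Free circular arrangements: rotations and reflections both identified.
(n-1)!/2 = 16!/2 = 20922789888000/2 = 10461394944000

10461394944000


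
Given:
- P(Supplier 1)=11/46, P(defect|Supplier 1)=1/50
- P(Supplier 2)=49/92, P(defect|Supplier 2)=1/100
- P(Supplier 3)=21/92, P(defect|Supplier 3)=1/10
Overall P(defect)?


P(B) = Σ P(B|Aᵢ)×P(Aᵢ)
  1/50×11/46 = 11/2300
  1/100×49/92 = 49/9200
  1/10×21/92 = 21/920
Sum = 303/9200

P(defect) = 303/9200 ≈ 3.29%


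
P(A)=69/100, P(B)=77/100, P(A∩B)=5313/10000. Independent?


P(A)×P(B) = 5313/10000
P(A∩B) = 5313/10000
Equal ✓ → Independent

Yes, independent


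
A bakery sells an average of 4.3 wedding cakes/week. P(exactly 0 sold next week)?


Poisson(λ=4.3): P(X=0) = e^(-λ)×λ^k/k!
= e^(-4.3) × 4.3^0 / 0!
≈ 0.01356855901 × 1 / 1 ≈ 0.013569

P(X=0) ≈ 0.013569 ≈ 1.36%


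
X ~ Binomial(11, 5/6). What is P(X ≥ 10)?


P(X ≥ 10) = Σ P(X=i) for i=10..11
P(X=10) = 107421875/362797056
P(X=11) = 48828125/362797056
Sum = 9765625/22674816

P(X ≥ 10) = 9765625/22674816 ≈ 43.07%


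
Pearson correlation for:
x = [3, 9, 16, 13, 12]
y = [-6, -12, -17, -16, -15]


n=5, Σx=53, Σy=-66, Σxy=-786, Σx²=659, Σy²=950
r = (5×(-786) - 53×(-66))/√((5×659 - 53²)(5×950 - (-66)²))
= -432/√(486×394) = -432/√191484 ≈ -432/437.5888 ≈ -0.9872

r ≈ -0.9872


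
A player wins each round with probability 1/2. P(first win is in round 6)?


Geometric: P(X=6) = (1-p)^(k-1)×p = (1/2)^5×1/2 = 1/64

P(X=6) = 1/64 ≈ 1.56%


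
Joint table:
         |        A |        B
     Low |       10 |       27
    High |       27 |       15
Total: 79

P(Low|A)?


P(Low|A) = 10/(10+27) = 10/37

P = 10/37 ≈ 27.03%


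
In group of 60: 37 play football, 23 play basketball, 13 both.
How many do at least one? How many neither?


|A∪B| = 37+23-13 = 47
Neither = 60-47 = 13

At least one: 47; Neither: 13


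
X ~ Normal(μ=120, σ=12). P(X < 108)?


z = (108-120)/12 = -1.0
P(Z < -1.0) = 0.1587

P(X < 108) ≈ 0.1587


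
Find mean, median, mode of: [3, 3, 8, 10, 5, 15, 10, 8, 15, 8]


Sorted: [3, 3, 5, 8, 8, 8, 10, 10, 15, 15]
Mean = 85/10 = 17/2
Median = 8
Freq: {3: 2, 8: 3, 10: 2, 5: 1, 15: 2}
Mode: [8]

Mean=17/2, Median=8, Mode=8


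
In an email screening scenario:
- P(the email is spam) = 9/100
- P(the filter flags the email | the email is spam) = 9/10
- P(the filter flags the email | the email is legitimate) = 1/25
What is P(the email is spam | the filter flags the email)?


Using Bayes' theorem:
P(A|B) = P(B|A)·P(A) / P(B)

P(the filter flags the email) = 9/10 × 9/100 + 1/25 × 91/100
= 81/1000 + 91/2500 = 587/5000

P(the email is spam|the filter flags the email) = (81/1000) / (587/5000) = 405/587

P(the email is spam|the filter flags the email) = 405/587 ≈ 68.99%


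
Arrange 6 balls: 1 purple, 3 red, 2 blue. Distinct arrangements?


6!/(1!×3!×2!) = 60

60


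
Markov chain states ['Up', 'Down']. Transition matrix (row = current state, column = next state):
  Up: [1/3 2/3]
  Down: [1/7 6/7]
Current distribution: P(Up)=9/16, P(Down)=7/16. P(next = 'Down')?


P(next=Down) = Σᵢ P(now=i)×P(i→Down)
= 9/16×2/3 + 7/16×6/7
= 3/8 + 3/8 = 3/4

P = 3/4 ≈ 0.7500


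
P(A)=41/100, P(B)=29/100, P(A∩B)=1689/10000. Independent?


P(A)×P(B) = 1189/10000
P(A∩B) = 1689/10000
Not equal → NOT independent

No, not independent


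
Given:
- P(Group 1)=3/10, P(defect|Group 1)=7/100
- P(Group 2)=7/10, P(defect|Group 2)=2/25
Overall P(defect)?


P(B) = Σ P(B|Aᵢ)×P(Aᵢ)
  7/100×3/10 = 21/1000
  2/25×7/10 = 7/125
Sum = 77/1000

P(defect) = 77/1000 ≈ 7.70%


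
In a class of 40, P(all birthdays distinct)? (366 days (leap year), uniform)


P(all different) = Π(366-i)/366 for i=0..39
= (366/366)×(365/366)×...×(327/366)
= 0.109455

P ≈ 0.1095 ≈ 10.95%


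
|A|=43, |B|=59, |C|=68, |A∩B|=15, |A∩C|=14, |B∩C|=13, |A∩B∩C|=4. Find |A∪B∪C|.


|A∪B∪C| = 43+59+68-15-14-13+4 = 132

|A∪B∪C| = 132


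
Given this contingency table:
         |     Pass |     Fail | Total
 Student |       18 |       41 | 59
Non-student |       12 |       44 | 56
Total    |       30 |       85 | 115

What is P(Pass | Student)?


P(Pass | Student) = 18/(18+41) = 18/59

P(Pass|Student) = 18/59 ≈ 30.51%


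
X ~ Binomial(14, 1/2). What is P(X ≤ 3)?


P(X ≤ 3) = Σ P(X=i) for i=0..3
P(X=0) = 1/16384
P(X=1) = 7/8192
P(X=2) = 91/16384
P(X=3) = 91/4096
Sum = 235/8192

P(X ≤ 3) = 235/8192 ≈ 2.87%


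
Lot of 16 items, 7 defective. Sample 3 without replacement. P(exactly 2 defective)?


Hypergeometric: C(7,2)×C(9,1)/C(16,3)
= 21×9/560 = 27/80

P(X=2) = 27/80 ≈ 33.75%


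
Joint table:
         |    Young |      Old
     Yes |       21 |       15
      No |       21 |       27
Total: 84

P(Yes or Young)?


P(Yes∨Young) = P(Yes) + P(Young) - P(Yes∧Young)
= (36 + 42 - 21)/84 = 57/84 = 19/28

P = 19/28 ≈ 67.86%


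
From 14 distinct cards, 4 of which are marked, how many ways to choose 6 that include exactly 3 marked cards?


Choose 3 of the 4 marked cards and 3 of the other 10 cards:
C(4,3)×C(10,3) = 4×120 = 480

480


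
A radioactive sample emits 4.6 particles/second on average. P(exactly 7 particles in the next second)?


Poisson(λ=4.6): P(X=7) = e^(-λ)×λ^k/k!
= e^(-4.6) × 4.6^7 / 7!
≈ 0.01005183574 × 43581.7657216 / 5040 ≈ 0.086920

P(X=7) ≈ 0.086920 ≈ 8.69%


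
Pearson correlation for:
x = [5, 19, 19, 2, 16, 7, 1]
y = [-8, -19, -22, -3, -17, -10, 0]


n=7, Σx=69, Σy=-79, Σxy=-1167, Σx²=1057, Σy²=1307
r = (7×(-1167) - 69×(-79))/√((7×1057 - 69²)(7×1307 - (-79)²))
= -2718/√(2638×2908) = -2718/√7671304 ≈ -2718/2769.7119 ≈ -0.9813

r ≈ -0.9813


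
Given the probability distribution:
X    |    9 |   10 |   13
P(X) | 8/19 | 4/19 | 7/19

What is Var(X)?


E[X] = 203/19
E[X²] = 2231/19
Var(X) = E[X²] - (E[X])² = 2231/19 - 41209/361 = 1180/361

Var(X) = 1180/361 ≈ 3.2687


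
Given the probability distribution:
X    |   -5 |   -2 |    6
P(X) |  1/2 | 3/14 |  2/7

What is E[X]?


E[X] = Σ x·P(X=x)
= (-5)×(1/2) + (-2)×(3/14) + (6)×(2/7)
= -17/14

E[X] = -17/14


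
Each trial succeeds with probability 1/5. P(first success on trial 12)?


Geometric: P(X=12) = (1-p)^(k-1)×p = (4/5)^11×1/5 = 4194304/244140625

P(X=12) = 4194304/244140625 ≈ 1.72%


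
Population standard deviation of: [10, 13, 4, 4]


Mean = 31/4
  (10-31/4)²=81/16
  (13-31/4)²=441/16
  (4-31/4)²=225/16
  (4-31/4)²=225/16
Σ(x-μ)² = 243/4
σ² = (243/4)/4 = 243/16

σ = √(243/16) ≈ 3.8971


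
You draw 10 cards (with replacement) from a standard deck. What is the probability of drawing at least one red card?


P(not a red card) = 26/52 = 1/2
P(none in 10 draws) = (1/2)^10 = 1/1024
P(≥1 red card) = 1 - 1/1024 = 1023/1024

P = 1023/1024 ≈ 99.90%


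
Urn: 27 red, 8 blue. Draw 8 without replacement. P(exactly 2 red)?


Hypergeometric: C(27,2)×C(8,6)/C(35,8)
= 351×28/23535820 = 351/840565

P(X=2) = 351/840565 ≈ 0.04%


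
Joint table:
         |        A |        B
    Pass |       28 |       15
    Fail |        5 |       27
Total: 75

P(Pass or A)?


P(Pass∨A) = P(Pass) + P(A) - P(Pass∧A)
= (43 + 33 - 28)/75 = 48/75 = 16/25

P = 16/25 ≈ 64.00%


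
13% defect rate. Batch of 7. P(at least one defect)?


P(all good) = (87/100)^7 = 37725479487783/100000000000000
P(≥1 defect) = 62274520512217/100000000000000

P = 62274520512217/100000000000000 ≈ 62.27%


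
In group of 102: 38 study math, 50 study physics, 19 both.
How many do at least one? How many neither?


|A∪B| = 38+50-19 = 69
Neither = 102-69 = 33

At least one: 69; Neither: 33


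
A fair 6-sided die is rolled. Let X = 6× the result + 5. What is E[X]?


E[die] = (1+6)/2 = 7/2
E[X] = 6×7/2 + 5 = 26

E[X] = 26


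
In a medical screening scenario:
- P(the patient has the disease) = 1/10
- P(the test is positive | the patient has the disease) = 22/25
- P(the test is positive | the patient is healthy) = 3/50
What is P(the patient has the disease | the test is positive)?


Using Bayes' theorem:
P(A|B) = P(B|A)·P(A) / P(B)

P(the test is positive) = 22/25 × 1/10 + 3/50 × 9/10
= 11/125 + 27/500 = 71/500

P(the patient has the disease|the test is positive) = (11/125) / (71/500) = 44/71

P(the patient has the disease|the test is positive) = 44/71 ≈ 61.97%


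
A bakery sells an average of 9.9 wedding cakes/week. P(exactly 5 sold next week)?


Poisson(λ=9.9): P(X=5) = e^(-λ)×λ^k/k!
= e^(-9.9) × 9.9^5 / 5!
≈ 5.017468206e-05 × 95099.00499 / 120 ≈ 0.039763

P(X=5) ≈ 0.039763 ≈ 3.98%


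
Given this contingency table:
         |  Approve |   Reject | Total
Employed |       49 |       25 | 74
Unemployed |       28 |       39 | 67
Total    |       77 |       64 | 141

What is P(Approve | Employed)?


P(Approve | Employed) = 49/(49+25) = 49/74

P(Approve|Employed) = 49/74 ≈ 66.22%


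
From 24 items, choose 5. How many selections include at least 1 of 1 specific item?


Complement: C(24,5) - C(23,5) = 42504 - 33649 = 8855

8855


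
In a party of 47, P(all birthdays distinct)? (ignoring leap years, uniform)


P(all different) = Π(365-i)/365 for i=0..46
= (365/365)×(364/365)×...×(319/365)
= 0.045226

P ≈ 0.0452 ≈ 4.52%


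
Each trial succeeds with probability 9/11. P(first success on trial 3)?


Geometric: P(X=3) = (1-p)^(k-1)×p = (2/11)^2×9/11 = 36/1331

P(X=3) = 36/1331 ≈ 2.70%


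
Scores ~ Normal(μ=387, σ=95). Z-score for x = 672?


z = (x - μ)/σ = (672 - 387)/95 = 3.0

z = 3.0


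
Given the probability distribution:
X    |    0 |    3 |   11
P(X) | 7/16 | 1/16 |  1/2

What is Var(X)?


E[X] = 91/16
E[X²] = 977/16
Var(X) = E[X²] - (E[X])² = 977/16 - 8281/256 = 7351/256

Var(X) = 7351/256 ≈ 28.7148


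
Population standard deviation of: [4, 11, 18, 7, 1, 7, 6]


Mean = 54/7
  (4-54/7)²=676/49
  (11-54/7)²=529/49
  (18-54/7)²=5184/49
  (7-54/7)²=25/49
  (1-54/7)²=2209/49
  (7-54/7)²=25/49
  (6-54/7)²=144/49
Σ(x-μ)² = 1256/7
σ² = (1256/7)/7 = 1256/49

σ = √(1256/49) ≈ 5.0629


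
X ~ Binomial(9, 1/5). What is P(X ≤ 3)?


P(X ≤ 3) = Σ P(X=i) for i=0..3
P(X=0) = 262144/1953125
P(X=1) = 589824/1953125
P(X=2) = 589824/1953125
P(X=3) = 344064/1953125
Sum = 1785856/1953125

P(X ≤ 3) = 1785856/1953125 ≈ 91.44%


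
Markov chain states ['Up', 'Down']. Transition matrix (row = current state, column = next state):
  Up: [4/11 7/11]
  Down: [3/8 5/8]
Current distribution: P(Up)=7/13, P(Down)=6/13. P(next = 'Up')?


P(next=Up) = Σᵢ P(now=i)×P(i→Up)
= 7/13×4/11 + 6/13×3/8
= 28/143 + 9/52 = 211/572

P = 211/572 ≈ 0.3689


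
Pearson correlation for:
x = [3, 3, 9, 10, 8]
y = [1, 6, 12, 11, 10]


n=5, Σx=33, Σy=40, Σxy=319, Σx²=263, Σy²=402
r = (5×319 - 33×40)/√((5×263 - 33²)(5×402 - 40²))
= 275/√(226×410) = 275/√92660 ≈ 275/304.4011 ≈ 0.9034

r ≈ 0.9034


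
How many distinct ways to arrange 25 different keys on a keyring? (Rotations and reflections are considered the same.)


Free circular arrangements: rotations and reflections both identified.
(n-1)!/2 = 24!/2 = 620448401733239439360000/2 = 310224200866619719680000

310224200866619719680000


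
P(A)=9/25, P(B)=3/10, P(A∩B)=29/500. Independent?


P(A)×P(B) = 27/250
P(A∩B) = 29/500
Not equal → NOT independent

No, not independent


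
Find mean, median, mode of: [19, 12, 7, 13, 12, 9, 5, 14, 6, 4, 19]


Sorted: [4, 5, 6, 7, 9, 12, 12, 13, 14, 19, 19]
Mean = 120/11
Median = 12
Freq: {19: 2, 12: 2, 7: 1, 13: 1, 9: 1, 5: 1, 14: 1, 6: 1, 4: 1}
Mode: [12, 19]

Mean=120/11, Median=12, Mode=[12, 19]


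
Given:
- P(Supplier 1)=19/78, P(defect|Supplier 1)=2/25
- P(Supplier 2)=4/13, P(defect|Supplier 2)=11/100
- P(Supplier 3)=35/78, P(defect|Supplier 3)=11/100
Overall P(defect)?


P(B) = Σ P(B|Aᵢ)×P(Aᵢ)
  2/25×19/78 = 19/975
  11/100×4/13 = 11/325
  11/100×35/78 = 77/1560
Sum = 267/2600

P(defect) = 267/2600 ≈ 10.27%


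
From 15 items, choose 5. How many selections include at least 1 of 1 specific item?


Complement: C(15,5) - C(14,5) = 3003 - 2002 = 1001

1001


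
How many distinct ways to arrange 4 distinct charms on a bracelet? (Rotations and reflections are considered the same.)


Free circular arrangements: rotations and reflections both identified.
(n-1)!/2 = 3!/2 = 6/2 = 3

3


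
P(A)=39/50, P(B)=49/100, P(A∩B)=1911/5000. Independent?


P(A)×P(B) = 1911/5000
P(A∩B) = 1911/5000
Equal ✓ → Independent

Yes, independent


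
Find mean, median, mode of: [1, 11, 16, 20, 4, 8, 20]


Sorted: [1, 4, 8, 11, 16, 20, 20]
Mean = 80/7
Median = 11
Freq: {1: 1, 11: 1, 16: 1, 20: 2, 4: 1, 8: 1}
Mode: [20]

Mean=80/7, Median=11, Mode=20


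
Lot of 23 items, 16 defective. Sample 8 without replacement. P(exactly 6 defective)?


Hypergeometric: C(16,6)×C(7,2)/C(23,8)
= 8008×21/490314 = 2548/7429

P(X=6) = 2548/7429 ≈ 34.30%


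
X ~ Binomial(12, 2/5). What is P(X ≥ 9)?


P(X ≥ 9) = Σ P(X=i) for i=9..12
P(X=9) = 608256/48828125
P(X=10) = 608256/244140625
P(X=11) = 73728/244140625
P(X=12) = 4096/244140625
Sum = 745472/48828125

P(X ≥ 9) = 745472/48828125 ≈ 1.53%


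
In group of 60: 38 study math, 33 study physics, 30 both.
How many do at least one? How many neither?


|A∪B| = 38+33-30 = 41
Neither = 60-41 = 19

At least one: 41; Neither: 19


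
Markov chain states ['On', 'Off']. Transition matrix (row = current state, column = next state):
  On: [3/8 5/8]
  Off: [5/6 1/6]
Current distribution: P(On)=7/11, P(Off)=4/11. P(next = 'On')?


P(next=On) = Σᵢ P(now=i)×P(i→On)
= 7/11×3/8 + 4/11×5/6
= 21/88 + 10/33 = 13/24

P = 13/24 ≈ 0.5417


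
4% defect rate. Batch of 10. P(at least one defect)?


P(all good) = (24/25)^10 = 63403380965376/95367431640625
P(≥1 defect) = 31964050675249/95367431640625

P = 31964050675249/95367431640625 ≈ 33.52%


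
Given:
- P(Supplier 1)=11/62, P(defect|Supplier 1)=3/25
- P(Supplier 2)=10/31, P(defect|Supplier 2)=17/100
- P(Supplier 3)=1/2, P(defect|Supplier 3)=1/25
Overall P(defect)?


P(B) = Σ P(B|Aᵢ)×P(Aᵢ)
  3/25×11/62 = 33/1550
  17/100×10/31 = 17/310
  1/25×1/2 = 1/50
Sum = 149/1550

P(defect) = 149/1550 ≈ 9.61%


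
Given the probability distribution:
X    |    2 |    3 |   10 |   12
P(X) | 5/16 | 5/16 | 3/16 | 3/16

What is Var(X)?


E[X] = 91/16
E[X²] = 797/16
Var(X) = E[X²] - (E[X])² = 797/16 - 8281/256 = 4471/256

Var(X) = 4471/256 ≈ 17.4648


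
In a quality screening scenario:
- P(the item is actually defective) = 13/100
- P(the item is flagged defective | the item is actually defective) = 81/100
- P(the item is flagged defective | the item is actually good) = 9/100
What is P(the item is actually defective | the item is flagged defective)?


Using Bayes' theorem:
P(A|B) = P(B|A)·P(A) / P(B)

P(the item is flagged defective) = 81/100 × 13/100 + 9/100 × 87/100
= 1053/10000 + 783/10000 = 459/2500

P(the item is actually defective|the item is flagged defective) = (1053/10000) / (459/2500) = 39/68

P(the item is actually defective|the item is flagged defective) = 39/68 ≈ 57.35%


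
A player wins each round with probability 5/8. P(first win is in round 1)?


Geometric: P(X=1) = (1-p)^(k-1)×p = (3/8)^0×5/8 = 5/8

P(X=1) = 5/8 ≈ 62.50%


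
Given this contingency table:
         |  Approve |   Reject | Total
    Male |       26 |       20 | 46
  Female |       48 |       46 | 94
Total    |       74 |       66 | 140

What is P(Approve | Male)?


P(Approve | Male) = 26/(26+20) = 26/46 = 13/23

P(Approve|Male) = 13/23 ≈ 56.52%


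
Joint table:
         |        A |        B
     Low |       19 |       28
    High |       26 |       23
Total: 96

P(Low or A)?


P(Low∨A) = P(Low) + P(A) - P(Low∧A)
= (47 + 45 - 19)/96 = 73/96

P = 73/96 ≈ 76.04%


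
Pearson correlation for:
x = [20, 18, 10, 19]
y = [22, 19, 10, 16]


n=4, Σx=67, Σy=67, Σxy=1186, Σx²=1185, Σy²=1201
r = (4×1186 - 67×67)/√((4×1185 - 67²)(4×1201 - 67²))
= 255/√(251×315) = 255/√79065 ≈ 255/281.1850 ≈ 0.9069

r ≈ 0.9069


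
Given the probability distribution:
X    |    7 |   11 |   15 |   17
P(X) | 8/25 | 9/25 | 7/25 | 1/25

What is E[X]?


E[X] = Σ x·P(X=x)
= (7)×(8/25) + (11)×(9/25) + (15)×(7/25) + (17)×(1/25)
= 277/25

E[X] = 277/25


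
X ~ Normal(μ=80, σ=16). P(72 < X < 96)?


z₁=(72-80)/16=-0.5, z₂=(96-80)/16=1.0
P = Φ(1.0) - Φ(-0.5) = 0.841345 - 0.308538 = 0.532807 ≈ 0.5328

P(72 < X < 96) ≈ 0.5328


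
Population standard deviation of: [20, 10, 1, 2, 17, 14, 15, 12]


Mean = 91/8
  (20-91/8)²=4761/64
  (10-91/8)²=121/64
  (1-91/8)²=6889/64
  (2-91/8)²=5625/64
  (17-91/8)²=2025/64
  (14-91/8)²=441/64
  (15-91/8)²=841/64
  (12-91/8)²=25/64
Σ(x-μ)² = 2591/8
σ² = (2591/8)/8 = 2591/64

σ = √(2591/64) ≈ 6.3627


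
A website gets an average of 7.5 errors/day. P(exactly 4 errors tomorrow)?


Poisson(λ=7.5): P(X=4) = e^(-λ)×λ^k/k!
= e^(-7.5) × 7.5^4 / 4!
≈ 0.0005530843701 × 3164.0625 / 24 ≈ 0.072916

P(X=4) ≈ 0.072916 ≈ 7.29%


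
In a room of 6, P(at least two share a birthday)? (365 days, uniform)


P(all different) = Π(365-i)/365 for i=0..5
= 0.959538
P(match) = 1 - 0.959538 = 0.040462

P ≈ 0.0405 ≈ 4.05%


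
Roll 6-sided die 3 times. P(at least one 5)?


P(no 5)^3 = (5/6)^3 = 125/216
P(≥1) = 1 - 125/216 = 91/216

P = 91/216 ≈ 42.13%


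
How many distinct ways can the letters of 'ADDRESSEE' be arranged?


Letters: 9, freq: {'A': 1, 'D': 2, 'R': 1, 'E': 3, 'S': 2}
9!/(1!×2!×1!×3!×2!) = 362880/24 = 15120

15120


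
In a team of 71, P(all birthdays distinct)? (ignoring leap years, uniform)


P(all different) = Π(365-i)/365 for i=0..70
= (365/365)×(364/365)×...×(295/365)
= 0.000679

P ≈ 0.0007 ≈ 0.07%


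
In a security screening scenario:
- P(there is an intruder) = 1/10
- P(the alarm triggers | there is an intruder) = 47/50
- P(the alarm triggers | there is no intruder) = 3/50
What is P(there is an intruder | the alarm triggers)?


Using Bayes' theorem:
P(A|B) = P(B|A)·P(A) / P(B)

P(the alarm triggers) = 47/50 × 1/10 + 3/50 × 9/10
= 47/500 + 27/500 = 37/250

P(there is an intruder|the alarm triggers) = (47/500) / (37/250) = 47/74

P(there is an intruder|the alarm triggers) = 47/74 ≈ 63.51%


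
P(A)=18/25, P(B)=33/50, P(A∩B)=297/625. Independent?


P(A)×P(B) = 297/625
P(A∩B) = 297/625
Equal ✓ → Independent

Yes, independent


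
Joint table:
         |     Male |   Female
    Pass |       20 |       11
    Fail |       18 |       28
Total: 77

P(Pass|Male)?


P(Pass|Male) = 20/(20+18) = 20/38 = 10/19

P = 10/19 ≈ 52.63%


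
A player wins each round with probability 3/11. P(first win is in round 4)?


Geometric: P(X=4) = (1-p)^(k-1)×p = (8/11)^3×3/11 = 1536/14641

P(X=4) = 1536/14641 ≈ 10.49%


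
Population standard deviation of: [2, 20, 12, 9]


Mean = 43/4
  (2-43/4)²=1225/16
  (20-43/4)²=1369/16
  (12-43/4)²=25/16
  (9-43/4)²=49/16
Σ(x-μ)² = 667/4
σ² = (667/4)/4 = 667/16

σ = √(667/16) ≈ 6.4566


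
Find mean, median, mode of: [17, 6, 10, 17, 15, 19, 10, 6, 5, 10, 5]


Sorted: [5, 5, 6, 6, 10, 10, 10, 15, 17, 17, 19]
Mean = 120/11
Median = 10
Freq: {17: 2, 6: 2, 10: 3, 15: 1, 19: 1, 5: 2}
Mode: [10]

Mean=120/11, Median=10, Mode=10


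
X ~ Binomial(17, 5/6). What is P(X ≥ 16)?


P(X ≥ 16) = Σ P(X=i) for i=16..17
P(X=16) = 2593994140625/16926659444736
P(X=17) = 762939453125/16926659444736
Sum = 1678466796875/8463329722368

P(X ≥ 16) = 1678466796875/8463329722368 ≈ 19.83%


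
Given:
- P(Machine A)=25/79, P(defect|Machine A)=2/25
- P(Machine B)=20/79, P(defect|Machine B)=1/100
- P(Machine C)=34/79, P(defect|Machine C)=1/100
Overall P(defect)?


P(B) = Σ P(B|Aᵢ)×P(Aᵢ)
  2/25×25/79 = 2/79
  1/100×20/79 = 1/395
  1/100×34/79 = 17/3950
Sum = 127/3950

P(defect) = 127/3950 ≈ 3.22%


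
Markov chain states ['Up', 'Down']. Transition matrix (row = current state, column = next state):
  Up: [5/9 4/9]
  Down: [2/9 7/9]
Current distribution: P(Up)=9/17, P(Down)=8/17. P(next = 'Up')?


P(next=Up) = Σᵢ P(now=i)×P(i→Up)
= 9/17×5/9 + 8/17×2/9
= 5/17 + 16/153 = 61/153

P = 61/153 ≈ 0.3987


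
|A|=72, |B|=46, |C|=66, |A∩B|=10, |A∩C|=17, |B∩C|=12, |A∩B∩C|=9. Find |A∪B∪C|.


|A∪B∪C| = 72+46+66-10-17-12+9 = 154

|A∪B∪C| = 154


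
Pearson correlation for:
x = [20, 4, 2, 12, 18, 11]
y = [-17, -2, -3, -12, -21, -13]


n=6, Σx=67, Σy=-68, Σxy=-1019, Σx²=1009, Σy²=1056
r = (6×(-1019) - 67×(-68))/√((6×1009 - 67²)(6×1056 - (-68)²))
= -1558/√(1565×1712) = -1558/√2679280 ≈ -1558/1636.8506 ≈ -0.9518

r ≈ -0.9518


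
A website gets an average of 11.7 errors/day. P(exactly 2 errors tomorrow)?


Poisson(λ=11.7): P(X=2) = e^(-λ)×λ^k/k!
= e^(-11.7) × 11.7^2 / 2!
≈ 8.293819161e-06 × 136.89 / 2 ≈ 0.000568

P(X=2) ≈ 0.000568 ≈ 0.06%


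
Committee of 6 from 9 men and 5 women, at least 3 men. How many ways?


Count by #men:
  3M,3W: C(9,3)×C(5,3)=840
  4M,2W: C(9,4)×C(5,2)=1260
  5M,1W: C(9,5)×C(5,1)=630
  6M,0W: C(9,6)×C(5,0)=84
Total = 2814

2814


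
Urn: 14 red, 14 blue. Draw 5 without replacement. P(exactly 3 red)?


Hypergeometric: C(14,3)×C(14,2)/C(28,5)
= 364×91/98280 = 91/270

P(X=3) = 91/270 ≈ 33.70%


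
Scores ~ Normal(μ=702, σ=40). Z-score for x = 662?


z = (x - μ)/σ = (662 - 702)/40 = -1.0

z = -1.0


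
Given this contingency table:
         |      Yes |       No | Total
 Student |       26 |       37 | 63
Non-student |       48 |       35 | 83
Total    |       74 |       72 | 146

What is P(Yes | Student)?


P(Yes | Student) = 26/(26+37) = 26/63

P(Yes|Student) = 26/63 ≈ 41.27%


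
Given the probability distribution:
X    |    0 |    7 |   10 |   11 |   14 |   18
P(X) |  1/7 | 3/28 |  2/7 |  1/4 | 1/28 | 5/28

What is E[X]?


E[X] = Σ x·P(X=x)
= (0)×(1/7) + (7)×(3/28) + (10)×(2/7) + (11)×(1/4) + (14)×(1/28) + (18)×(5/28)
= 141/14

E[X] = 141/14


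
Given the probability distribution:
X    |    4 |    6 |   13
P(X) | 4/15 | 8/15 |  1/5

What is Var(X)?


E[X] = 103/15
E[X²] = 859/15
Var(X) = E[X²] - (E[X])² = 859/15 - 10609/225 = 2276/225

Var(X) = 2276/225 ≈ 10.1156


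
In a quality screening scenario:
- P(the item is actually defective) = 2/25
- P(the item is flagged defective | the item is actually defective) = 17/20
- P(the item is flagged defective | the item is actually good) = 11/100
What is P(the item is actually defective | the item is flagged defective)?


Using Bayes' theorem:
P(A|B) = P(B|A)·P(A) / P(B)

P(the item is flagged defective) = 17/20 × 2/25 + 11/100 × 23/25
= 17/250 + 253/2500 = 423/2500

P(the item is actually defective|the item is flagged defective) = (17/250) / (423/2500) = 170/423

P(the item is actually defective|the item is flagged defective) = 170/423 ≈ 40.19%


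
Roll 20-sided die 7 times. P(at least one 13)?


P(no 13)^7 = (19/20)^7 = 893871739/1280000000
P(≥1) = 1 - 893871739/1280000000 = 386128261/1280000000

P = 386128261/1280000000 ≈ 30.17%


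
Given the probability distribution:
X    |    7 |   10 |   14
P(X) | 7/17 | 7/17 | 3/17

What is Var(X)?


E[X] = 161/17
E[X²] = 1631/17
Var(X) = E[X²] - (E[X])² = 1631/17 - 25921/289 = 1806/289

Var(X) = 1806/289 ≈ 6.2491


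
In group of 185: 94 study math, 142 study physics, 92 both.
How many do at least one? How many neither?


|A∪B| = 94+142-92 = 144
Neither = 185-144 = 41

At least one: 144; Neither: 41


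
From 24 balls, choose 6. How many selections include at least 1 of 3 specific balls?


Complement: C(24,6) - C(21,6) = 134596 - 54264 = 80332

80332


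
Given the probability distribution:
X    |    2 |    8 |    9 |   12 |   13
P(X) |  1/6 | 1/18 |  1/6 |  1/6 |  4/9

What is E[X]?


E[X] = Σ x·P(X=x)
= (2)×(1/6) + (8)×(1/18) + (9)×(1/6) + (12)×(1/6) + (13)×(4/9)
= 181/18

E[X] = 181/18


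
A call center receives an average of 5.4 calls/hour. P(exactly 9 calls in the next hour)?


Poisson(λ=5.4): P(X=9) = e^(-λ)×λ^k/k!
= e^(-5.4) × 5.4^9 / 9!
≈ 0.004516580943 × 3904305.91231 / 362880 ≈ 0.048595

P(X=9) ≈ 0.048595 ≈ 4.86%


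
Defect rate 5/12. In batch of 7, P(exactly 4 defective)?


Binomial: P(X=4) = C(7,4)×p^4×(1-p)^3
= 35 × 625/20736 × 343/1728 = 7503125/35831808

P(X=4) = 7503125/35831808 ≈ 20.94%


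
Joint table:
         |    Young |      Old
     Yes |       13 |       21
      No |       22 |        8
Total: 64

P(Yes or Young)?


P(Yes∨Young) = P(Yes) + P(Young) - P(Yes∧Young)
= (34 + 35 - 13)/64 = 56/64 = 7/8

P = 7/8 ≈ 87.50%


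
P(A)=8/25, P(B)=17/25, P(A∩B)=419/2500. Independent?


P(A)×P(B) = 136/625
P(A∩B) = 419/2500
Not equal → NOT independent

No, not independent


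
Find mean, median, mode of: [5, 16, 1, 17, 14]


Sorted: [1, 5, 14, 16, 17]
Mean = 53/5
Median = 14
Freq: {5: 1, 16: 1, 1: 1, 17: 1, 14: 1}
Mode: No mode

Mean=53/5, Median=14, Mode=No mode


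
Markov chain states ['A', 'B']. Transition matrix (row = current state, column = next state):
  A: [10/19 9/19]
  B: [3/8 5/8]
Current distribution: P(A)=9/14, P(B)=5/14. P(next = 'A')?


P(next=A) = Σᵢ P(now=i)×P(i→A)
= 9/14×10/19 + 5/14×3/8
= 45/133 + 15/112 = 1005/2128

P = 1005/2128 ≈ 0.4723


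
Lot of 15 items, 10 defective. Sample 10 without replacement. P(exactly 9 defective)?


Hypergeometric: C(10,9)×C(5,1)/C(15,10)
= 10×5/3003 = 50/3003

P(X=9) = 50/3003 ≈ 1.67%


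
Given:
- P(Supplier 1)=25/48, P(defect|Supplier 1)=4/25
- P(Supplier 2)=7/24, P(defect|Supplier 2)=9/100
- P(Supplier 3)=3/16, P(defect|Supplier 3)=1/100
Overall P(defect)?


P(B) = Σ P(B|Aᵢ)×P(Aᵢ)
  4/25×25/48 = 1/12
  9/100×7/24 = 21/800
  1/100×3/16 = 3/1600
Sum = 107/960

P(defect) = 107/960 ≈ 11.15%


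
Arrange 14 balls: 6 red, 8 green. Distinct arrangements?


14!/(6!×8!) = 3003

3003


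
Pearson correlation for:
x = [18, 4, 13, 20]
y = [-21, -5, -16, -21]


n=4, Σx=55, Σy=-63, Σxy=-1026, Σx²=909, Σy²=1163
r = (4×(-1026) - 55×(-63))/√((4×909 - 55²)(4×1163 - (-63)²))
= -639/√(611×683) = -639/√417313 ≈ -639/645.9977 ≈ -0.9892

r ≈ -0.9892


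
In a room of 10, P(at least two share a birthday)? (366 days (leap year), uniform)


P(all different) = Π(366-i)/366 for i=0..9
= 0.883355
P(match) = 1 - 0.883355 = 0.116645

P ≈ 0.1166 ≈ 11.66%


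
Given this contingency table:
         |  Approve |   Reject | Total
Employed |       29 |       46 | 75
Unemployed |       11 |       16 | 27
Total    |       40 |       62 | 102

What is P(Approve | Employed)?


P(Approve | Employed) = 29/(29+46) = 29/75

P(Approve|Employed) = 29/75 ≈ 38.67%


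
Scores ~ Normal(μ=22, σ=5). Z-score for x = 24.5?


z = (x - μ)/σ = (24.5 - 22)/5 = 0.5

z = 0.5


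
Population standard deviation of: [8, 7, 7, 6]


Mean = 28/4 = 7
  (8-7)²=1
  (7-7)²=0
  (7-7)²=0
  (6-7)²=1
Σ(x-μ)² = 2
σ² = 2/4 = 1/2

σ = √(1/2) ≈ 0.7071


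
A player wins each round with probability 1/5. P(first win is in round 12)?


Geometric: P(X=12) = (1-p)^(k-1)×p = (4/5)^11×1/5 = 4194304/244140625

P(X=12) = 4194304/244140625 ≈ 1.72%


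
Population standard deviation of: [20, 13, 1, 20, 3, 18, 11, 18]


Mean = 104/8 = 13
  (20-13)²=49
  (13-13)²=0
  (1-13)²=144
  (20-13)²=49
  (3-13)²=100
  (18-13)²=25
  (11-13)²=4
  (18-13)²=25
Σ(x-μ)² = 396
σ² = 396/8 = 99/2

σ = √(99/2) ≈ 7.0356


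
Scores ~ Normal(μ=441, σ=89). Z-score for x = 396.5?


z = (x - μ)/σ = (396.5 - 441)/89 = -0.5

z = -0.5


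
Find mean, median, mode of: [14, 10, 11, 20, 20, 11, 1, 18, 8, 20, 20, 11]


Sorted: [1, 8, 10, 11, 11, 11, 14, 18, 20, 20, 20, 20]
Mean = 164/12 = 41/3
Median = 25/2
Freq: {14: 1, 10: 1, 11: 3, 20: 4, 1: 1, 18: 1, 8: 1}
Mode: [20]

Mean=41/3, Median=25/2, Mode=20


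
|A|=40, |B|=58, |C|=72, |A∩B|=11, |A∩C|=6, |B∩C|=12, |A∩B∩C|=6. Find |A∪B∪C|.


|A∪B∪C| = 40+58+72-11-6-12+6 = 147

|A∪B∪C| = 147


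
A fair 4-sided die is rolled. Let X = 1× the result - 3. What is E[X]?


E[die] = (1+4)/2 = 5/2
E[X] = 1×5/2 - 3 = -1/2

E[X] = -1/2


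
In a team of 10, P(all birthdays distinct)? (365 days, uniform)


P(all different) = Π(365-i)/365 for i=0..9
= (365/365)×(364/365)×...×(356/365)
= 0.883052

P ≈ 0.8831 ≈ 88.31%


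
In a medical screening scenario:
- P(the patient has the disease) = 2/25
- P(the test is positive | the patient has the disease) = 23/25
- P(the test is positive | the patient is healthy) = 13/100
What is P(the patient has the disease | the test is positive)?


Using Bayes' theorem:
P(A|B) = P(B|A)·P(A) / P(B)

P(the test is positive) = 23/25 × 2/25 + 13/100 × 23/25
= 46/625 + 299/2500 = 483/2500

P(the patient has the disease|the test is positive) = (46/625) / (483/2500) = 8/21

P(the patient has the disease|the test is positive) = 8/21 ≈ 38.10%


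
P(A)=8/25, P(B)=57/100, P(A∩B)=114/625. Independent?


P(A)×P(B) = 114/625
P(A∩B) = 114/625
Equal ✓ → Independent

Yes, independent


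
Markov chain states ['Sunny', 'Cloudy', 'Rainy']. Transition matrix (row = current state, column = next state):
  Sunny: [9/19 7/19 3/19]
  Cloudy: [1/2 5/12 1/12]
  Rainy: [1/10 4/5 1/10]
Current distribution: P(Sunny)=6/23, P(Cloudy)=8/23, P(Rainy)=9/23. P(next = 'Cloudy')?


P(next=Cloudy) = Σᵢ P(now=i)×P(i→Cloudy)
= 6/23×7/19 + 8/23×5/12 + 9/23×4/5
= 42/437 + 10/69 + 36/115 = 3632/6555

P = 3632/6555 ≈ 0.5541


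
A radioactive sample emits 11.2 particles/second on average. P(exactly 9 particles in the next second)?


Poisson(λ=11.2): P(X=9) = e^(-λ)×λ^k/k!
= e^(-11.2) × 11.2^9 / 9!
≈ 1.367419607e-05 × 2773078757.45 / 362880 ≈ 0.104496

P(X=9) ≈ 0.104496 ≈ 10.45%


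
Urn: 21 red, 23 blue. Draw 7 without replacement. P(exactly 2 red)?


Hypergeometric: C(21,2)×C(23,5)/C(44,7)
= 210×33649/38320568 = 16905/91676

P(X=2) = 16905/91676 ≈ 18.44%


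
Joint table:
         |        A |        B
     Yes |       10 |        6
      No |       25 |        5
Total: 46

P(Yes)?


P(Yes) = (10+6)/46 = 16/46 = 8/23

P(Yes) = 8/23 ≈ 34.78%


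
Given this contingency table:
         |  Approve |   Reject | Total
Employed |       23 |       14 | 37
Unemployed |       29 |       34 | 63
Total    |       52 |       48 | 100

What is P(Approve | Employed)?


P(Approve | Employed) = 23/(23+14) = 23/37

P(Approve|Employed) = 23/37 ≈ 62.16%


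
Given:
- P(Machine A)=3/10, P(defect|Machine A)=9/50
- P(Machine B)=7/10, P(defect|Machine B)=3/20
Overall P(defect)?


P(B) = Σ P(B|Aᵢ)×P(Aᵢ)
  9/50×3/10 = 27/500
  3/20×7/10 = 21/200
Sum = 159/1000

P(defect) = 159/1000 ≈ 15.90%


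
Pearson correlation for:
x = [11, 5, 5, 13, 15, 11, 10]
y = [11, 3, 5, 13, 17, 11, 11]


n=7, Σx=70, Σy=71, Σxy=816, Σx²=786, Σy²=855
r = (7×816 - 70×71)/√((7×786 - 70²)(7×855 - 71²))
= 742/√(602×944) = 742/√568288 ≈ 742/753.8488 ≈ 0.9843

r ≈ 0.9843


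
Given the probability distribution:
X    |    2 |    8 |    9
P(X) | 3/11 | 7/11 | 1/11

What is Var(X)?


E[X] = 71/11
E[X²] = 541/11
Var(X) = E[X²] - (E[X])² = 541/11 - 5041/121 = 910/121

Var(X) = 910/121 ≈ 7.5207


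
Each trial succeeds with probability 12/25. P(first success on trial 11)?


Geometric: P(X=11) = (1-p)^(k-1)×p = (13/25)^10×12/25 = 1654301902188/2384185791015625

P(X=11) = 1654301902188/2384185791015625 ≈ 0.07%


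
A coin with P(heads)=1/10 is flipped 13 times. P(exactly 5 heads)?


Binomial: P(X=5) = C(13,5)×p^5×(1-p)^8
= 1287 × 1/100000 × 43046721/100000000 = 55401129927/10000000000000

P(X=5) = 55401129927/10000000000000 ≈ 0.55%


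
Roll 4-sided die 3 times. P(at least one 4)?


P(no 4)^3 = (3/4)^3 = 27/64
P(≥1) = 1 - 27/64 = 37/64

P = 37/64 ≈ 57.81%


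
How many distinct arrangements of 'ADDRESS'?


Letters: 7, freq: {'A': 1, 'D': 2, 'R': 1, 'E': 1, 'S': 2}
7!/(1!×2!×1!×1!×2!) = 5040/4 = 1260

1260


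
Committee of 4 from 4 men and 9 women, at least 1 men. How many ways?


Count by #men:
  1M,3W: C(4,1)×C(9,3)=336
  2M,2W: C(4,2)×C(9,2)=216
  3M,1W: C(4,3)×C(9,1)=36
  4M,0W: C(4,4)×C(9,0)=1
Total = 589

589


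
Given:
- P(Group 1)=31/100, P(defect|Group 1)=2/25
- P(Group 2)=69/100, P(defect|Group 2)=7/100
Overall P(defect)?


P(B) = Σ P(B|Aᵢ)×P(Aᵢ)
  2/25×31/100 = 31/1250
  7/100×69/100 = 483/10000
Sum = 731/10000

P(defect) = 731/10000 ≈ 7.31%


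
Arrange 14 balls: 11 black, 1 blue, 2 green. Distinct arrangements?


14!/(11!×1!×2!) = 1092

1092


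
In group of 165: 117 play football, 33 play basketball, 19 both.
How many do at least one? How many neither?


|A∪B| = 117+33-19 = 131
Neither = 165-131 = 34

At least one: 131; Neither: 34


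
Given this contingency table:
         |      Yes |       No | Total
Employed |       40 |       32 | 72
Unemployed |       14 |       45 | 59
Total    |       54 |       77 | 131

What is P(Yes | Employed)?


P(Yes | Employed) = 40/(40+32) = 40/72 = 5/9

P(Yes|Employed) = 5/9 ≈ 55.56%


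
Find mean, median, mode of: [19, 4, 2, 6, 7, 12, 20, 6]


Sorted: [2, 4, 6, 6, 7, 12, 19, 20]
Mean = 76/8 = 19/2
Median = 13/2
Freq: {19: 1, 4: 1, 2: 1, 6: 2, 7: 1, 12: 1, 20: 1}
Mode: [6]

Mean=19/2, Median=13/2, Mode=6


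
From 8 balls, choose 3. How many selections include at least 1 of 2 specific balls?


Complement: C(8,3) - C(6,3) = 56 - 20 = 36

36


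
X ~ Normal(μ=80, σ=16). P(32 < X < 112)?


z₁=(32-80)/16=-3.0, z₂=(112-80)/16=2.0
P = Φ(2.0) - Φ(-3.0) = 0.977250 - 0.001350 = 0.975900 ≈ 0.9759

P(32 < X < 112) ≈ 0.9759


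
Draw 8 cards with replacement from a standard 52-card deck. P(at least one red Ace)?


P(not a red Ace) = 50/52 = 25/26
P(none in 8 draws) = (25/26)^8 = 152587890625/208827064576
P(≥1 red Ace) = 1 - 152587890625/208827064576 = 56239173951/208827064576

P = 56239173951/208827064576 ≈ 26.93%


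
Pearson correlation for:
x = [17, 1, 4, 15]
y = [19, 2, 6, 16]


n=4, Σx=37, Σy=43, Σxy=589, Σx²=531, Σy²=657
r = (4×589 - 37×43)/√((4×531 - 37²)(4×657 - 43²))
= 765/√(755×779) = 765/√588145 ≈ 765/766.9061 ≈ 0.9975

r ≈ 0.9975


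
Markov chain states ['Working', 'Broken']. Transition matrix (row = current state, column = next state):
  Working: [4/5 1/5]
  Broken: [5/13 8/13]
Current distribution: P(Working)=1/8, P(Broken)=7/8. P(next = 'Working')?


P(next=Working) = Σᵢ P(now=i)×P(i→Working)
= 1/8×4/5 + 7/8×5/13
= 1/10 + 35/104 = 227/520

P = 227/520 ≈ 0.4365


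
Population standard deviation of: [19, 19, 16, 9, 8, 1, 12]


Mean = 84/7 = 12
  (19-12)²=49
  (19-12)²=49
  (16-12)²=16
  (9-12)²=9
  (8-12)²=16
  (1-12)²=121
  (12-12)²=0
Σ(x-μ)² = 260
σ² = 260/7

σ = √(260/7) ≈ 6.0945


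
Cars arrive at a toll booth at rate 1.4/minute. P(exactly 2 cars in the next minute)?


Poisson(λ=1.4): P(X=2) = e^(-λ)×λ^k/k!
= e^(-1.4) × 1.4^2 / 2!
≈ 0.2465969639 × 1.96 / 2 ≈ 0.241665

P(X=2) ≈ 0.241665 ≈ 24.17%


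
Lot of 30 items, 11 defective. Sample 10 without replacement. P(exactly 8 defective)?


Hypergeometric: C(11,8)×C(19,2)/C(30,10)
= 165×171/30045015 = 57/60697

P(X=8) = 57/60697 ≈ 0.09%


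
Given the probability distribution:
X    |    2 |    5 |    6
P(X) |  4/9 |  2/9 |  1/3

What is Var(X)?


E[X] = 4
E[X²] = 58/3
Var(X) = E[X²] - (E[X])² = 58/3 - 16 = 10/3

Var(X) = 10/3 ≈ 3.3333


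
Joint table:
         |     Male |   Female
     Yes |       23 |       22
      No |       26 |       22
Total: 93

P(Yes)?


P(Yes) = (23+22)/93 = 45/93 = 15/31

P(Yes) = 15/31 ≈ 48.39%


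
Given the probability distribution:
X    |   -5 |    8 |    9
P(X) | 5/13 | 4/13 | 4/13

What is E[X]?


E[X] = Σ x·P(X=x)
= (-5)×(5/13) + (8)×(4/13) + (9)×(4/13)
= 43/13

E[X] = 43/13


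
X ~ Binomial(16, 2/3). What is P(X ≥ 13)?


P(X ≥ 13) = Σ P(X=i) for i=13..16
P(X=13) = 4587520/43046721
P(X=14) = 655360/14348907
P(X=15) = 524288/43046721
P(X=16) = 65536/43046721
Sum = 7143424/43046721

P(X ≥ 13) = 7143424/43046721 ≈ 16.59%


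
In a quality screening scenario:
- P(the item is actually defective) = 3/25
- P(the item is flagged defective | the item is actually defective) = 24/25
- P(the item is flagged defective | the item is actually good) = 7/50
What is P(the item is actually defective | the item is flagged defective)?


Using Bayes' theorem:
P(A|B) = P(B|A)·P(A) / P(B)

P(the item is flagged defective) = 24/25 × 3/25 + 7/50 × 22/25
= 72/625 + 77/625 = 149/625

P(the item is actually defective|the item is flagged defective) = (72/625) / (149/625) = 72/149

P(the item is actually defective|the item is flagged defective) = 72/149 ≈ 48.32%


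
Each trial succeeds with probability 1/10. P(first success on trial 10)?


Geometric: P(X=10) = (1-p)^(k-1)×p = (9/10)^9×1/10 = 387420489/10000000000

P(X=10) = 387420489/10000000000 ≈ 3.87%


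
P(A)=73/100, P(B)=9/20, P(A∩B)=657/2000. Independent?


P(A)×P(B) = 657/2000
P(A∩B) = 657/2000
Equal ✓ → Independent

Yes, independent


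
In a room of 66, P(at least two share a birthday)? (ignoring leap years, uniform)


P(all different) = Π(365-i)/365 for i=0..65
= 0.001904
P(match) = 1 - 0.001904 = 0.998096

P ≈ 0.9981 ≈ 99.81%


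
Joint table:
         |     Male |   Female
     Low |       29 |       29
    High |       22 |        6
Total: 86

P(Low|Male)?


P(Low|Male) = 29/(29+22) = 29/51

P = 29/51 ≈ 56.86%


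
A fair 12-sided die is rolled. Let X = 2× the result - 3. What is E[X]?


E[die] = (1+12)/2 = 13/2
E[X] = 2×13/2 - 3 = 10

E[X] = 10


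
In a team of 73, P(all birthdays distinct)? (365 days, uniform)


P(all different) = Π(365-i)/365 for i=0..72
= (365/365)×(364/365)×...×(293/365)
= 0.000439

P ≈ 0.0004 ≈ 0.04%


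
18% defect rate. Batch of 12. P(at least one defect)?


P(all good) = (41/50)^12 = 22563490300366186081/244140625000000000000
P(≥1 defect) = 221577134699633813919/244140625000000000000

P = 221577134699633813919/244140625000000000000 ≈ 90.76%


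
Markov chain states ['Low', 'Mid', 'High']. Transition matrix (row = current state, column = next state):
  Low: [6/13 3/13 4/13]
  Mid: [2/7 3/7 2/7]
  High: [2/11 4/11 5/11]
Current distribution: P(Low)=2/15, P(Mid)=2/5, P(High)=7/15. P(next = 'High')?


P(next=High) = Σᵢ P(now=i)×P(i→High)
= 2/15×4/13 + 2/5×2/7 + 7/15×5/11
= 8/195 + 4/35 + 7/33 = 1839/5005

P = 1839/5005 ≈ 0.3674
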